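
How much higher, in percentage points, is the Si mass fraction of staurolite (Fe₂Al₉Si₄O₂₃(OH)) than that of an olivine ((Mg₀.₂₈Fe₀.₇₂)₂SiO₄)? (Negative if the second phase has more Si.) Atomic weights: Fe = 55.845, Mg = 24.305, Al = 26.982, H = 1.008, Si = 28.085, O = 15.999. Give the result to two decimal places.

M(Fe₂Al₉Si₄O₂₃(OH)) = 851.852 g/mol, so wt% Si = 112.340/851.852 × 100 = 13.19%.
M((Mg₀.₂₈Fe₀.₇₂)₂SiO₄) = 186.109 g/mol, so wt% Si = 28.085/186.109 × 100 = 15.09%.
13.19 − 15.09 = -1.90 pp.

-1.90 percentage points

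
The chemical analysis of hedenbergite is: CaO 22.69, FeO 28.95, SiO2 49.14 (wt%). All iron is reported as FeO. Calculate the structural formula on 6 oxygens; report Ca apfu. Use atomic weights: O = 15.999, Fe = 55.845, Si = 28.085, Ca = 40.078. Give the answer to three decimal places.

0.994 Ca apfu

CaO (M=56.077): mol = 0.40462; Ca = 0.40462, O = 0.40462.
FeO (M=71.844): mol = 0.40296; Fe = 0.40296, O = 0.40296.
SiO2 (M=60.083): mol = 0.81787; Si = 0.81787, O = 1.63574.
ΣO = 2.44332; factor = 6/ΣO = 2.45568.
Ca apfu = 0.40462 × 2.45568 = 0.994.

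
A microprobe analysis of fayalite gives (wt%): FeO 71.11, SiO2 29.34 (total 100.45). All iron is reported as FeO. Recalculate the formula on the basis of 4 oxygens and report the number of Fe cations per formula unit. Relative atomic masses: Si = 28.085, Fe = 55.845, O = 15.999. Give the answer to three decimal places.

FeO: 71.11/71.844 = 0.98978 mol → 0.98978 mol Fe, 0.98978 mol O.
SiO2: 29.34/60.083 = 0.48832 mol → 0.48832 mol Si, 0.97664 mol O.
Total oxygen = 1.96642 mol. Normalization factor = 4/1.96642 = 2.03415.
Fe per 4 O = 0.98978 × 2.03415 = 2.013.

2.013 Fe apfu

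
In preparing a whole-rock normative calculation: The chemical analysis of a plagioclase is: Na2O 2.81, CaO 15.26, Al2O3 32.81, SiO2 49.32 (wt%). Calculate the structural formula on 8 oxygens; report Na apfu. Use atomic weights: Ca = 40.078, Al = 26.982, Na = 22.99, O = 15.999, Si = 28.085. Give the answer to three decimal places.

Na2O: 2.81/61.979 = 0.04534 mol → 0.09068 mol Na, 0.04534 mol O.
CaO: 15.26/56.077 = 0.27213 mol → 0.27213 mol Ca, 0.27213 mol O.
Al2O3: 32.81/101.961 = 0.32179 mol → 0.64358 mol Al, 0.96537 mol O.
SiO2: 49.32/60.083 = 0.82086 mol → 0.82086 mol Si, 1.64172 mol O.
Total oxygen = 2.92456 mol. Normalization factor = 8/2.92456 = 2.73545.
Na per 8 O = 0.09068 × 2.73545 = 0.248.

0.248 Na apfu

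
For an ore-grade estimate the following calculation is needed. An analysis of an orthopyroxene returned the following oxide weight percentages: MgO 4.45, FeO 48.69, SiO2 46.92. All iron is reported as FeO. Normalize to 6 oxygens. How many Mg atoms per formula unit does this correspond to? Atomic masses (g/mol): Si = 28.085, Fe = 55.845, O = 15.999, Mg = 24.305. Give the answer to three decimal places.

0.282 Mg apfu

4.45 wt% MgO ÷ 40.304 g/mol = 0.11041 mol, giving 0.11041 Mg and 0.11041 O.
48.69 wt% FeO ÷ 71.844 g/mol = 0.67772 mol, giving 0.67772 Fe and 0.67772 O.
46.92 wt% SiO2 ÷ 60.083 g/mol = 0.78092 mol, giving 0.78092 Si and 1.56184 O.
Oxygen sums to 2.34997; scaling by 6/2.34997 = 2.55322 puts the formula on 6 O.
Mg: 0.11041 × 2.55322 = 0.282 atoms per formula unit.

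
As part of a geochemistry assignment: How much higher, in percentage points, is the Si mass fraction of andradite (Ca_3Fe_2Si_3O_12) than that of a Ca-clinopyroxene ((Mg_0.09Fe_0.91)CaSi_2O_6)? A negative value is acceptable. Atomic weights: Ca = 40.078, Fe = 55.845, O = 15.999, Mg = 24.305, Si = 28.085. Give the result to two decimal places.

M(Ca_3Fe_2Si_3O_12) = 508.167 g/mol, so wt% Si = 84.255/508.167 × 100 = 16.58%.
M((Mg_0.09Fe_0.91)CaSi_2O_6) = 245.248 g/mol, so wt% Si = 56.170/245.248 × 100 = 22.90%.
16.58 − 22.90 = -6.32 pp.

-6.32 percentage points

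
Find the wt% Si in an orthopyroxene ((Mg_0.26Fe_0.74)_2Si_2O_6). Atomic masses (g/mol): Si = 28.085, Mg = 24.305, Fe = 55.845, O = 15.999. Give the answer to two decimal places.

22.70 weight percent

M((Mg_0.26Fe_0.74)_2Si_2O_6) = 247.453 g/mol.
Si contributes 2 × 28.085 = 56.170 g per mole.
56.170/247.453 = 0.2270 → 22.70%.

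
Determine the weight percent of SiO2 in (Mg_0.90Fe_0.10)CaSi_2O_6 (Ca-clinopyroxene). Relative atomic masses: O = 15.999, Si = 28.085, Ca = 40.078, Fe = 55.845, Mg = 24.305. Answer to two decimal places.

54.70 wt%

Formula mass = 219.701 g/mol.
2 Si → 2.0000 mol SiO2 per formula unit; M(SiO2) = 60.083, so SiO2 mass = 120.166 g.
120.166/219.701 × 100 = 54.70 wt%.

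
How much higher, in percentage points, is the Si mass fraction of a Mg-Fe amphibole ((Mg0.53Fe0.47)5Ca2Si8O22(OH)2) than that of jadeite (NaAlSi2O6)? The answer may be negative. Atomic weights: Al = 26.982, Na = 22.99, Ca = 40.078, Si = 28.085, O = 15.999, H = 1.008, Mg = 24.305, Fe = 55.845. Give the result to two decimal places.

First mineral: 224.680 g Si in 886.472 g formula = 25.35 wt% Si.
Second mineral: 56.170 g Si in 202.136 g formula = 27.79 wt% Si.
25.35% − 27.79% gives a difference of -2.44 percentage points.

-2.44 percentage points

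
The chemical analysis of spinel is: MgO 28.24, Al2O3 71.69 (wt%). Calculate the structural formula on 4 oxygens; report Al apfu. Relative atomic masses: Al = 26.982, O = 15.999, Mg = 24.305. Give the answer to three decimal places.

2.002 Al apfu

MgO: 28.24/40.304 = 0.70067 mol → 0.70067 mol Mg, 0.70067 mol O.
Al2O3: 71.69/101.961 = 0.70311 mol → 1.40622 mol Al, 2.10933 mol O.
Total oxygen = 2.81000 mol. Normalization factor = 4/2.81000 = 1.42349.
Al per 4 O = 1.40622 × 1.42349 = 2.002.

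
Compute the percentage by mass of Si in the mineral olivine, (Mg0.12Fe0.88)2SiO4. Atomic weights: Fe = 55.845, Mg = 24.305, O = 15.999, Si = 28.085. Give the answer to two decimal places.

14.31 weight percent

Molar mass of (Mg0.12Fe0.88)2SiO4: 0.24·24.305 + 1.76·55.845 + 1·28.085 + 4·15.999 = 196.201 g/mol.
Mass of Si per formula unit: 1 × 28.085 = 28.085 g.
Weight fraction Si = 28.085 / 196.201 = 0.1431.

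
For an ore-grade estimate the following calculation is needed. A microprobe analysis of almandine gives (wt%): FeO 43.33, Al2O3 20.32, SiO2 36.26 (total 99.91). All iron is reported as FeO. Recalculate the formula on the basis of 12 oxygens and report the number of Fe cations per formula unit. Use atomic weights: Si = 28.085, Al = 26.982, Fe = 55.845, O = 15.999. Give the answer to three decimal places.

FeO: 43.33/71.844 = 0.60311 mol → 0.60311 mol Fe, 0.60311 mol O.
Al2O3: 20.32/101.961 = 0.19929 mol → 0.39858 mol Al, 0.59787 mol O.
SiO2: 36.26/60.083 = 0.60350 mol → 0.60350 mol Si, 1.20700 mol O.
Total oxygen = 2.40798 mol. Normalization factor = 12/2.40798 = 4.98343.
Fe per 12 O = 0.60311 × 4.98343 = 3.006.

3.006 Fe apfu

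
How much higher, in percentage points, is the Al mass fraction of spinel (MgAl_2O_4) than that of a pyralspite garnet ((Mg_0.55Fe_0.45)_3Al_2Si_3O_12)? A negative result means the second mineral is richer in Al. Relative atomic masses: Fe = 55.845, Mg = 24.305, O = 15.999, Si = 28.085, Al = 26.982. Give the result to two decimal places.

25.82 percentage points

First mineral: 53.964 g Al in 142.265 g formula = 37.93 wt% Al.
Second mineral: 53.964 g Al in 445.701 g formula = 12.11 wt% Al.
37.93% − 12.11% gives a difference of 25.82 percentage points.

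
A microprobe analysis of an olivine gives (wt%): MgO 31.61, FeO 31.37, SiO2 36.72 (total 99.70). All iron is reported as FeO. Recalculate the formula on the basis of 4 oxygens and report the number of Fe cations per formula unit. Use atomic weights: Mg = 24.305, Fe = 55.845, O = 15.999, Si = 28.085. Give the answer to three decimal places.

0.715 Fe apfu

31.61 wt% MgO ÷ 40.304 g/mol = 0.78429 mol, giving 0.78429 Mg and 0.78429 O.
31.37 wt% FeO ÷ 71.844 g/mol = 0.43664 mol, giving 0.43664 Fe and 0.43664 O.
36.72 wt% SiO2 ÷ 60.083 g/mol = 0.61115 mol, giving 0.61115 Si and 1.22230 O.
Oxygen sums to 2.44323; scaling by 4/2.44323 = 1.63718 puts the formula on 4 O.
Fe: 0.43664 × 1.63718 = 0.715 atoms per formula unit.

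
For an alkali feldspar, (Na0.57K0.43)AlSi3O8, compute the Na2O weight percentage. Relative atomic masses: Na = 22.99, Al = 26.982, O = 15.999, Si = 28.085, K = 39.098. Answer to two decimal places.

Formula mass = 269.145 g/mol.
0.57 Na → 0.2850 mol Na2O per formula unit; M(Na2O) = 61.979, so Na2O mass = 17.664 g.
17.664/269.145 × 100 = 6.56 wt%.

6.56 wt%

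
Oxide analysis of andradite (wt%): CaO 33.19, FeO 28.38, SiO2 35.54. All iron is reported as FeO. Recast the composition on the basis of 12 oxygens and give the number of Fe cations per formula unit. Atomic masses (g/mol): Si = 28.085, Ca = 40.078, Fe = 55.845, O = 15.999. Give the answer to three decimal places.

2.185 Fe apfu

CaO: 33.19/56.077 = 0.59186 mol → 0.59186 mol Ca, 0.59186 mol O.
FeO: 28.38/71.844 = 0.39502 mol → 0.39502 mol Fe, 0.39502 mol O.
SiO2: 35.54/60.083 = 0.59152 mol → 0.59152 mol Si, 1.18304 mol O.
Total oxygen = 2.16992 mol. Normalization factor = 12/2.16992 = 5.53016.
Fe per 12 O = 0.39502 × 5.53016 = 2.185.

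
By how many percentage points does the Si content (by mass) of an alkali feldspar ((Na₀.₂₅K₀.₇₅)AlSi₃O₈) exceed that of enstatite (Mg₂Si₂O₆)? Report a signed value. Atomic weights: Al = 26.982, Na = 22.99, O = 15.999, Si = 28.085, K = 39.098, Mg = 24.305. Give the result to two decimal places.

2.74 percentage points

M((Na₀.₂₅K₀.₇₅)AlSi₃O₈) = 274.300 g/mol, so wt% Si = 84.255/274.300 × 100 = 30.72%.
M(Mg₂Si₂O₆) = 200.774 g/mol, so wt% Si = 56.170/200.774 × 100 = 27.98%.
30.72 − 27.98 = 2.74 pp.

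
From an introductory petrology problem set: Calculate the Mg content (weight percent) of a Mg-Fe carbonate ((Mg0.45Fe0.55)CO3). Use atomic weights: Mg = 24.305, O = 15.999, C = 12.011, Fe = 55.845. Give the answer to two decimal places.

M((Mg0.45Fe0.55)CO3) = 101.660 g/mol.
Mg contributes 0.45 × 24.305 = 10.937 g per mole.
10.937/101.660 = 0.1076 → 10.76%.

10.76 weight percent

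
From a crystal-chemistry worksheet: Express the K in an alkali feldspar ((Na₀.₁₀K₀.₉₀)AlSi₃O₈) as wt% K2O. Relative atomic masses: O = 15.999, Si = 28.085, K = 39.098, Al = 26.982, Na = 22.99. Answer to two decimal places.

15.32 wt%

M((Na₀.₁₀K₀.₉₀)AlSi₃O₈) = 276.716 g/mol; M(K2O) = 94.195 g/mol.
Moles K2O per formula unit = 0.90 K ÷ 2 = 0.4500.
K2O fraction = (0.4500 × 94.195) / 276.716 = 42.388/276.716 = 0.1532.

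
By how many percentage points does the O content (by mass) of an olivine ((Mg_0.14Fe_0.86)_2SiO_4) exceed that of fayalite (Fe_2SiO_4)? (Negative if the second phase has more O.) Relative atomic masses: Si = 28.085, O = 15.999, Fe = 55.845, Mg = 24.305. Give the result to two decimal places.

1.42 percentage points

First mineral: 63.996 g O in 194.940 g formula = 32.83 wt% O.
Second mineral: 63.996 g O in 203.771 g formula = 31.41 wt% O.
32.83% − 31.41% gives a difference of 1.42 percentage points.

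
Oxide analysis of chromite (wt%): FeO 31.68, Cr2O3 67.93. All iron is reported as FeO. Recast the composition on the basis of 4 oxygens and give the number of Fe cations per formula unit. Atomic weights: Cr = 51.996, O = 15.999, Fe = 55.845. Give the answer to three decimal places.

FeO (M=71.844): mol = 0.44096; Fe = 0.44096, O = 0.44096.
Cr2O3 (M=151.989): mol = 0.44694; Cr = 0.89388, O = 1.34082.
ΣO = 1.78178; factor = 4/ΣO = 2.24495.
Fe apfu = 0.44096 × 2.24495 = 0.990.

0.990 Fe apfu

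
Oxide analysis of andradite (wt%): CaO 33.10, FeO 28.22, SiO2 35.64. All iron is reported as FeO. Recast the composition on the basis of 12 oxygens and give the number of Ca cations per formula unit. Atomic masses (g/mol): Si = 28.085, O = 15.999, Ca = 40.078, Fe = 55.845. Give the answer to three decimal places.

CaO: 33.10/56.077 = 0.59026 mol → 0.59026 mol Ca, 0.59026 mol O.
FeO: 28.22/71.844 = 0.39280 mol → 0.39280 mol Fe, 0.39280 mol O.
SiO2: 35.64/60.083 = 0.59318 mol → 0.59318 mol Si, 1.18636 mol O.
Total oxygen = 2.16942 mol. Normalization factor = 12/2.16942 = 5.53143.
Ca per 12 O = 0.59026 × 5.53143 = 3.265.

3.265 Ca apfu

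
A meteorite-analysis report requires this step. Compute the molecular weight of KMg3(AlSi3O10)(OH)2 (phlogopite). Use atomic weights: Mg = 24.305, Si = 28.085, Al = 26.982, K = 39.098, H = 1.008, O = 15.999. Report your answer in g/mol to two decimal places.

K: 1 × 39.098 = 39.0980
Mg: 3 × 24.305 = 72.9150
Al: 1 × 26.982 = 26.9820
Si: 3 × 28.085 = 84.2550
O: 12 × 15.999 = 191.9880
H: 2 × 1.008 = 2.0160
Summing the contributions gives the formula mass.

417.25 g/mol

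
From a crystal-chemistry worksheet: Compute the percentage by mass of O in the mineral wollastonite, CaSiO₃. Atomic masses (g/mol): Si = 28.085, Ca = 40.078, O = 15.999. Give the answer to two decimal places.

41.32 wt%

Formula mass = 1*40.078 + 1*28.085 + 3*15.999 = 116.160 g/mol, of which 47.997 g is O.
So O makes up 47.997/116.160 = 0.4132 of the mass, i.e. 41.32%.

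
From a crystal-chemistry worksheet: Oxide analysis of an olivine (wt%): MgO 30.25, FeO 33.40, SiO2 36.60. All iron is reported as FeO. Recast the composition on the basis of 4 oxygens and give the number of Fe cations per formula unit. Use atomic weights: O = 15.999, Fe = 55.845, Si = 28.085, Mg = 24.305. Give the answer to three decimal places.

MgO: 30.25/40.304 = 0.75055 mol → 0.75055 mol Mg, 0.75055 mol O.
FeO: 33.40/71.844 = 0.46490 mol → 0.46490 mol Fe, 0.46490 mol O.
SiO2: 36.60/60.083 = 0.60916 mol → 0.60916 mol Si, 1.21832 mol O.
Total oxygen = 2.43377 mol. Normalization factor = 4/2.43377 = 1.64354.
Fe per 4 O = 0.46490 × 1.64354 = 0.764.

0.764 Fe apfu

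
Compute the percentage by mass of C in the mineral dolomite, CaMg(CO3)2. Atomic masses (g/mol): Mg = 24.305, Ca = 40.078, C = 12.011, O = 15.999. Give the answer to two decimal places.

13.03 weight percent

Molar mass of CaMg(CO3)2: 1×40.078 + 1×24.305 + 2×12.011 + 6×15.999 = 184.399 g/mol.
Mass of C per formula unit: 2 × 12.011 = 24.022 g.
Weight fraction C = 24.022 / 184.399 = 0.1303.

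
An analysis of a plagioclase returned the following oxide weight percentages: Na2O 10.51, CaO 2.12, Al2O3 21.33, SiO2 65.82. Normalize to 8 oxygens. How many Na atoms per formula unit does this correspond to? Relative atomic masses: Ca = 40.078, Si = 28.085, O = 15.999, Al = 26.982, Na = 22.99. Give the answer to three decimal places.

0.897 Na apfu

Na2O (M=61.979): mol = 0.16957; Na = 0.33914, O = 0.16957.
CaO (M=56.077): mol = 0.03781; Ca = 0.03781, O = 0.03781.
Al2O3 (M=101.961): mol = 0.20920; Al = 0.41840, O = 0.62760.
SiO2 (M=60.083): mol = 1.09548; Si = 1.09548, O = 2.19096.
ΣO = 3.02594; factor = 8/ΣO = 2.64381.
Na apfu = 0.33914 × 2.64381 = 0.897.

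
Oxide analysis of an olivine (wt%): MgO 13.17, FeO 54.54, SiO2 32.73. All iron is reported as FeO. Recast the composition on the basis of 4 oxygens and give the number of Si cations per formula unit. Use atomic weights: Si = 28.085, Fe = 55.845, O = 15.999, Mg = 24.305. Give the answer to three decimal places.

MgO: 13.17/40.304 = 0.32677 mol → 0.32677 mol Mg, 0.32677 mol O.
FeO: 54.54/71.844 = 0.75914 mol → 0.75914 mol Fe, 0.75914 mol O.
SiO2: 32.73/60.083 = 0.54475 mol → 0.54475 mol Si, 1.08950 mol O.
Total oxygen = 2.17541 mol. Normalization factor = 4/2.17541 = 1.83873.
Si per 4 O = 0.54475 × 1.83873 = 1.002.

1.002 Si apfu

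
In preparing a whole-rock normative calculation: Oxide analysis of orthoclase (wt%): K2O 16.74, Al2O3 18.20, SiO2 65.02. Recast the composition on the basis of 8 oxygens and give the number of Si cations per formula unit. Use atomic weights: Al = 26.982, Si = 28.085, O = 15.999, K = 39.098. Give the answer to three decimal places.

K2O: 16.74/94.195 = 0.17772 mol → 0.35544 mol K, 0.17772 mol O.
Al2O3: 18.20/101.961 = 0.17850 mol → 0.35700 mol Al, 0.53550 mol O.
SiO2: 65.02/60.083 = 1.08217 mol → 1.08217 mol Si, 2.16434 mol O.
Total oxygen = 2.87756 mol. Normalization factor = 8/2.87756 = 2.78013.
Si per 8 O = 1.08217 × 2.78013 = 3.009.

3.009 Si apfu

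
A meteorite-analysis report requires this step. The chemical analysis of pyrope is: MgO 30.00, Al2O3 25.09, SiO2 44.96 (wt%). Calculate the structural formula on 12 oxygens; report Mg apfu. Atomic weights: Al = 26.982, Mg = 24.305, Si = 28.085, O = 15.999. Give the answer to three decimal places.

2.998 Mg apfu

MgO (M=40.304): mol = 0.74434; Mg = 0.74434, O = 0.74434.
Al2O3 (M=101.961): mol = 0.24607; Al = 0.49214, O = 0.73821.
SiO2 (M=60.083): mol = 0.74830; Si = 0.74830, O = 1.49660.
ΣO = 2.97915; factor = 12/ΣO = 4.02799.
Mg apfu = 0.74434 × 4.02799 = 2.998.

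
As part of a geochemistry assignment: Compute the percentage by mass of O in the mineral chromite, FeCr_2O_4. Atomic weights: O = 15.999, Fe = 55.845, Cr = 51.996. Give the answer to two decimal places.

Formula mass = 1·55.845 + 2·51.996 + 4·15.999 = 223.833 g/mol, of which 63.996 g is O.
So O makes up 63.996/223.833 = 0.2859 of the mass, i.e. 28.59%.

28.59 weight percent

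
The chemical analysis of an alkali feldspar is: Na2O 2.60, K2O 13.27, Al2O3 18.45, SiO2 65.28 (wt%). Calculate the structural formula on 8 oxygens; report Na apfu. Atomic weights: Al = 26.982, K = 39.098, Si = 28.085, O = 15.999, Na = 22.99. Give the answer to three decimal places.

0.232 Na apfu

2.60 wt% Na2O ÷ 61.979 g/mol = 0.04195 mol, giving 0.08390 Na and 0.04195 O.
13.27 wt% K2O ÷ 94.195 g/mol = 0.14088 mol, giving 0.28176 K and 0.14088 O.
18.45 wt% Al2O3 ÷ 101.961 g/mol = 0.18095 mol, giving 0.36190 Al and 0.54285 O.
65.28 wt% SiO2 ÷ 60.083 g/mol = 1.08650 mol, giving 1.08650 Si and 2.17300 O.
Oxygen sums to 2.89868; scaling by 8/2.89868 = 2.75988 puts the formula on 8 O.
Na: 0.08390 × 2.75988 = 0.232 atoms per formula unit.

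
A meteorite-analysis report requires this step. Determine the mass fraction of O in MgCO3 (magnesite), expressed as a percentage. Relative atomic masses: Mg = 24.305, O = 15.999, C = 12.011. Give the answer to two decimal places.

Molar mass of MgCO3: 1·24.305 + 1·12.011 + 3·15.999 = 84.313 g/mol.
Mass of O per formula unit: 3 × 15.999 = 47.997 g.
Weight fraction O = 47.997 / 84.313 = 0.5693.

56.93 wt%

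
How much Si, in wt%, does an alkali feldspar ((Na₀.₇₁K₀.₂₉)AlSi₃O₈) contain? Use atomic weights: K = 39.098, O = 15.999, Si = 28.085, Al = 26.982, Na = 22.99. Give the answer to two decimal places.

31.57 wt%

M((Na₀.₇₁K₀.₂₉)AlSi₃O₈) = 266.890 g/mol.
Si contributes 3 × 28.085 = 84.255 g per mole.
84.255/266.890 = 0.3157 → 31.57%.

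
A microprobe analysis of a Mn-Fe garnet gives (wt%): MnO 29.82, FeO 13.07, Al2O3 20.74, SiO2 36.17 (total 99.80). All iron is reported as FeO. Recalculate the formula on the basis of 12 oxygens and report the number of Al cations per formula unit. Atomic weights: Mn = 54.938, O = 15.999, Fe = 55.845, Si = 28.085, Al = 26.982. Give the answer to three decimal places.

29.82 wt% MnO ÷ 70.937 g/mol = 0.42037 mol, giving 0.42037 Mn and 0.42037 O.
13.07 wt% FeO ÷ 71.844 g/mol = 0.18192 mol, giving 0.18192 Fe and 0.18192 O.
20.74 wt% Al2O3 ÷ 101.961 g/mol = 0.20341 mol, giving 0.40682 Al and 0.61023 O.
36.17 wt% SiO2 ÷ 60.083 g/mol = 0.60200 mol, giving 0.60200 Si and 1.20400 O.
Oxygen sums to 2.41652; scaling by 12/2.41652 = 4.96582 puts the formula on 12 O.
Al: 0.40682 × 4.96582 = 2.020 atoms per formula unit.

2.020 Al apfu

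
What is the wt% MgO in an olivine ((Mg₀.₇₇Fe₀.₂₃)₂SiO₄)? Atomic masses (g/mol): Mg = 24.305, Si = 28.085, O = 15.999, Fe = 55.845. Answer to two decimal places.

39.99 wt%

Formula mass = 155.199 g/mol.
1.54 Mg → 1.5400 mol MgO per formula unit; M(MgO) = 40.304, so MgO mass = 62.068 g.
62.068/155.199 × 100 = 39.99 wt%.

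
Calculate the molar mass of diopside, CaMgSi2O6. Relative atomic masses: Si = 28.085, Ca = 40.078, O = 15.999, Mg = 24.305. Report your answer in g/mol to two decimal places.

M = 1(40.078) + 1(24.305) + 2(28.085) + 6(15.999)

216.55 g/mol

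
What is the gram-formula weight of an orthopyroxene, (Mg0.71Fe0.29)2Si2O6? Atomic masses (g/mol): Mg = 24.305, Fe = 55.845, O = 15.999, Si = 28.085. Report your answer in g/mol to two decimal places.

M = 1.42×24.305 + 0.58×55.845 + 2×28.085 + 6×15.999

219.07 g/mol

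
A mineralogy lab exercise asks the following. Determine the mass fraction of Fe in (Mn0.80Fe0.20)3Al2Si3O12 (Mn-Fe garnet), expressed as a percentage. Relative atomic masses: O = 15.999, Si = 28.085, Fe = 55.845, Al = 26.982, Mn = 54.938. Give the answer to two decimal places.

Molar mass of (Mn0.80Fe0.20)3Al2Si3O12: 2.40×54.938 + 0.60×55.845 + 2×26.982 + 3×28.085 + 12×15.999 = 495.565 g/mol.
Mass of Fe per formula unit: 0.60 × 55.845 = 33.507 g.
Weight fraction Fe = 33.507 / 495.565 = 0.0676.

6.76 wt%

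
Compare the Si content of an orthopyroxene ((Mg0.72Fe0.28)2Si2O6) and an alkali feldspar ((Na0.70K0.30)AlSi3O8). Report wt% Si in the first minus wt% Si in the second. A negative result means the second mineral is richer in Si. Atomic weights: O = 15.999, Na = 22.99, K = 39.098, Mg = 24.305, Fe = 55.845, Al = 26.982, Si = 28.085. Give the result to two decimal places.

M((Mg0.72Fe0.28)2Si2O6) = 218.436 g/mol, so wt% Si = 56.170/218.436 × 100 = 25.71%.
M((Na0.70K0.30)AlSi3O8) = 267.051 g/mol, so wt% Si = 84.255/267.051 × 100 = 31.55%.
25.71 − 31.55 = -5.84 pp.

-5.84 percentage points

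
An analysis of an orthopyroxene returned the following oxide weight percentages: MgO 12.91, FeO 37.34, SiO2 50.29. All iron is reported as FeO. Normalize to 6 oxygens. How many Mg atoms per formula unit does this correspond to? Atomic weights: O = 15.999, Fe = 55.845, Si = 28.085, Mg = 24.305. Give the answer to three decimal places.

0.764 Mg apfu

MgO (M=40.304): mol = 0.32032; Mg = 0.32032, O = 0.32032.
FeO (M=71.844): mol = 0.51974; Fe = 0.51974, O = 0.51974.
SiO2 (M=60.083): mol = 0.83701; Si = 0.83701, O = 1.67402.
ΣO = 2.51408; factor = 6/ΣO = 2.38656.
Mg apfu = 0.32032 × 2.38656 = 0.764.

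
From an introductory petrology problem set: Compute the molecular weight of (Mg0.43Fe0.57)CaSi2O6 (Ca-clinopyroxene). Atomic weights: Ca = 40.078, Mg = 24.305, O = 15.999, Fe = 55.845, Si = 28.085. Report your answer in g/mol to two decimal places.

234.52 g/mol

The formula mass is the sum 0.43(24.305) + 0.57(55.845) + 1(40.078) + 2(28.085) + 6(15.999).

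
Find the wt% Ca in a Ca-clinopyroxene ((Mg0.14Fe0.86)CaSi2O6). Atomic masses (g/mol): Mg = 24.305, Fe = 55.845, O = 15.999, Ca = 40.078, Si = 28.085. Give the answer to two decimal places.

Molar mass of (Mg0.14Fe0.86)CaSi2O6: 0.14×24.305 + 0.86×55.845 + 1×40.078 + 2×28.085 + 6×15.999 = 243.671 g/mol.
Mass of Ca per formula unit: 1 × 40.078 = 40.078 g.
Weight fraction Ca = 40.078 / 243.671 = 0.1645.

16.45 wt%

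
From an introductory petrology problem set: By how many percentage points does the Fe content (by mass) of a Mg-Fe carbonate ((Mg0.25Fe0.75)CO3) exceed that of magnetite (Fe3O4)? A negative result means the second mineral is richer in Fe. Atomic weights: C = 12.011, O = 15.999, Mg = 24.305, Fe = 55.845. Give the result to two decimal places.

M((Mg0.25Fe0.75)CO3) = 107.968 g/mol, so wt% Fe = 41.884/107.968 × 100 = 38.79%.
M(Fe3O4) = 231.531 g/mol, so wt% Fe = 167.535/231.531 × 100 = 72.36%.
38.79 − 72.36 = -33.57 pp.

-33.57 percentage points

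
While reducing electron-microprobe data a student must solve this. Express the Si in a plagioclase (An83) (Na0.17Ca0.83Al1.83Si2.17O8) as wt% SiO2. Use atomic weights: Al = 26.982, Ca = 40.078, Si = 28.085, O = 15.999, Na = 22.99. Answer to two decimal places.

47.33 wt%

Molar mass of Na0.17Ca0.83Al1.83Si2.17O8 = 0.17·22.99 + 0.83·40.078 + 1.83·26.982 + 2.17·28.085 + 8·15.999 = 275.487 g/mol.
Each formula unit contains 2.17 Si, equivalent to 2.17/1 = 2.1700 mol SiO2.
M(SiO2) = 1×28.085 + 2×15.999 = 60.083 g/mol.
Mass of SiO2 per formula unit = 2.1700 × 60.083 = 130.380 g.
SiO2 wt% = 130.380 / 275.487 × 100 = 47.33%.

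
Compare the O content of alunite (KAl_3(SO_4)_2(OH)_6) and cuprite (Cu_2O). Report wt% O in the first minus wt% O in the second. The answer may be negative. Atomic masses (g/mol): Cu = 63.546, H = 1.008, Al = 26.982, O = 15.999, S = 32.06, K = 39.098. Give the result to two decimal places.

42.90 percentage points

First mineral: 223.986 g O in 414.198 g formula = 54.08 wt% O.
Second mineral: 15.999 g O in 143.091 g formula = 11.18 wt% O.
54.08% − 11.18% gives a difference of 42.90 percentage points.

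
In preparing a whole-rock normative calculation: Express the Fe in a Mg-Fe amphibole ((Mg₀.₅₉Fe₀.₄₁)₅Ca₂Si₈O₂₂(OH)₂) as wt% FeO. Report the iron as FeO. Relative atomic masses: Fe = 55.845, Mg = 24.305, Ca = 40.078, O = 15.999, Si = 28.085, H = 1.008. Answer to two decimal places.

16.79 wt%

Molar mass of (Mg₀.₅₉Fe₀.₄₁)₅Ca₂Si₈O₂₂(OH)₂ = 2.95·24.305 + 2.05·55.845 + 2·40.078 + 8·28.085 + 24·15.999 + 2·1.008 = 877.010 g/mol.
Each formula unit contains 2.05 Fe, equivalent to 2.05/1 = 2.0500 mol FeO.
M(FeO) = 1×55.845 + 1×15.999 = 71.844 g/mol.
Mass of FeO per formula unit = 2.0500 × 71.844 = 147.280 g.
FeO wt% = 147.280 / 877.010 × 100 = 16.79%.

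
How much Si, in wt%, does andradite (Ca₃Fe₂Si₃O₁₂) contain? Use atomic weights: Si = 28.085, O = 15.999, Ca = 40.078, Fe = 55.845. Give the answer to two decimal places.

Formula mass = 3×40.078 + 2×55.845 + 3×28.085 + 12×15.999 = 508.167 g/mol, of which 84.255 g is Si.
So Si makes up 84.255/508.167 = 0.1658 of the mass, i.e. 16.58%.

16.58 wt%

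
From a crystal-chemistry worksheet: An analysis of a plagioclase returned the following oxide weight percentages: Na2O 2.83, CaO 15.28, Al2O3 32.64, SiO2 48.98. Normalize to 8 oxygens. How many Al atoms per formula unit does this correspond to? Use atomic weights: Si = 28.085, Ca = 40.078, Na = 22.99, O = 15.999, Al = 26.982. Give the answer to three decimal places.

1.761 Al apfu

Na2O: 2.83/61.979 = 0.04566 mol → 0.09132 mol Na, 0.04566 mol O.
CaO: 15.28/56.077 = 0.27248 mol → 0.27248 mol Ca, 0.27248 mol O.
Al2O3: 32.64/101.961 = 0.32012 mol → 0.64024 mol Al, 0.96036 mol O.
SiO2: 48.98/60.083 = 0.81521 mol → 0.81521 mol Si, 1.63042 mol O.
Total oxygen = 2.90892 mol. Normalization factor = 8/2.90892 = 2.75016.
Al per 8 O = 0.64024 × 2.75016 = 1.761.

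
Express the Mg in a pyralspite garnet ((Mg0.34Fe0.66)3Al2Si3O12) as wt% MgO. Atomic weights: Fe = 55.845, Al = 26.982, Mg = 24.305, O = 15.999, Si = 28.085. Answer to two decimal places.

Formula mass = 465.571 g/mol.
1.02 Mg → 1.0200 mol MgO per formula unit; M(MgO) = 40.304, so MgO mass = 41.110 g.
41.110/465.571 × 100 = 8.83 wt%.

8.83 wt%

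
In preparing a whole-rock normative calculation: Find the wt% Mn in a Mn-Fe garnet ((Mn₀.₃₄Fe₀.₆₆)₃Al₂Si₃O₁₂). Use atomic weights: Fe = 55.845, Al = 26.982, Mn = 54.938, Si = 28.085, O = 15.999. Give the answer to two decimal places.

Formula mass = 1.02·54.938 + 1.98·55.845 + 2·26.982 + 3·28.085 + 12·15.999 = 496.817 g/mol, of which 56.037 g is Mn.
So Mn makes up 56.037/496.817 = 0.1128 of the mass, i.e. 11.28%.

11.28 weight percent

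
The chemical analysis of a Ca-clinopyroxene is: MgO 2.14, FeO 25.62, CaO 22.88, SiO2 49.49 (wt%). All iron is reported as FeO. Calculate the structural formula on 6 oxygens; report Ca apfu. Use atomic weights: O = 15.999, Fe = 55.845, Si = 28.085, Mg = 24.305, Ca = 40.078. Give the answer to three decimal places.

MgO (M=40.304): mol = 0.05310; Mg = 0.05310, O = 0.05310.
FeO (M=71.844): mol = 0.35661; Fe = 0.35661, O = 0.35661.
CaO (M=56.077): mol = 0.40801; Ca = 0.40801, O = 0.40801.
SiO2 (M=60.083): mol = 0.82369; Si = 0.82369, O = 1.64738.
ΣO = 2.46510; factor = 6/ΣO = 2.43398.
Ca apfu = 0.40801 × 2.43398 = 0.993.

0.993 Ca apfu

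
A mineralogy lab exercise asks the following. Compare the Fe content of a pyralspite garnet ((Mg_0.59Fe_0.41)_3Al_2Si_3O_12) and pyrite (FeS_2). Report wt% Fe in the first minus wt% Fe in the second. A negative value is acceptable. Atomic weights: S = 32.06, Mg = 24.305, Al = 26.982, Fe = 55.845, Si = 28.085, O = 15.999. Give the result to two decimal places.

-31.01 percentage points

First mineral: 68.689 g Fe in 441.916 g formula = 15.54 wt% Fe.
Second mineral: 55.845 g Fe in 119.965 g formula = 46.55 wt% Fe.
15.54% − 46.55% gives a difference of -31.01 percentage points.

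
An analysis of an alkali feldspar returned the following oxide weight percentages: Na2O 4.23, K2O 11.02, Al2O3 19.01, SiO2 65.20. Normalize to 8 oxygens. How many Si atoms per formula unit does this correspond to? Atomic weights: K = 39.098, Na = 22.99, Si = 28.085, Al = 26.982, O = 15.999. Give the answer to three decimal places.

4.23 wt% Na2O ÷ 61.979 g/mol = 0.06825 mol, giving 0.13650 Na and 0.06825 O.
11.02 wt% K2O ÷ 94.195 g/mol = 0.11699 mol, giving 0.23398 K and 0.11699 O.
19.01 wt% Al2O3 ÷ 101.961 g/mol = 0.18644 mol, giving 0.37288 Al and 0.55932 O.
65.20 wt% SiO2 ÷ 60.083 g/mol = 1.08517 mol, giving 1.08517 Si and 2.17034 O.
Oxygen sums to 2.91490; scaling by 8/2.91490 = 2.74452 puts the formula on 8 O.
Si: 1.08517 × 2.74452 = 2.978 atoms per formula unit.

2.978 Si apfu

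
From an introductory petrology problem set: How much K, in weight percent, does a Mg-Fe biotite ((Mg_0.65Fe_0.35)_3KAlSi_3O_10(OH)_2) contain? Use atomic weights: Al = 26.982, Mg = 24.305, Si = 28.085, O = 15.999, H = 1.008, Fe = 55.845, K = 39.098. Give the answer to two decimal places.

Molar mass of (Mg_0.65Fe_0.35)_3KAlSi_3O_10(OH)_2: 1.95×24.305 + 1.05×55.845 + 1×39.098 + 1×26.982 + 3×28.085 + 12×15.999 + 2×1.008 = 450.371 g/mol.
Mass of K per formula unit: 1 × 39.098 = 39.098 g.
Weight fraction K = 39.098 / 450.371 = 0.0868.

8.68 weight percent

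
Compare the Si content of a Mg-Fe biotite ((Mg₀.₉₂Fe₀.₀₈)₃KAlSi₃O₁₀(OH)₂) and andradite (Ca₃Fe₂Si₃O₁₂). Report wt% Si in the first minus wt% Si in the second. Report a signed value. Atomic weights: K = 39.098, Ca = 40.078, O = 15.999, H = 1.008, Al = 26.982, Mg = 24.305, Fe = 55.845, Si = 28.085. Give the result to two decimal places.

First mineral: 84.255 g Si in 424.824 g formula = 19.83 wt% Si.
Second mineral: 84.255 g Si in 508.167 g formula = 16.58 wt% Si.
19.83% − 16.58% gives a difference of 3.25 percentage points.

3.25 percentage points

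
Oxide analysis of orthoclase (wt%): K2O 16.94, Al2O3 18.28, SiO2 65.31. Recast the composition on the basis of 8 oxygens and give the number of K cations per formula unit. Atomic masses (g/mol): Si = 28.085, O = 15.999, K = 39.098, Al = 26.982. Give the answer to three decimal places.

0.995 K apfu

K2O: 16.94/94.195 = 0.17984 mol → 0.35968 mol K, 0.17984 mol O.
Al2O3: 18.28/101.961 = 0.17928 mol → 0.35856 mol Al, 0.53784 mol O.
SiO2: 65.31/60.083 = 1.08700 mol → 1.08700 mol Si, 2.17400 mol O.
Total oxygen = 2.89168 mol. Normalization factor = 8/2.89168 = 2.76656.
K per 8 O = 0.35968 × 2.76656 = 0.995.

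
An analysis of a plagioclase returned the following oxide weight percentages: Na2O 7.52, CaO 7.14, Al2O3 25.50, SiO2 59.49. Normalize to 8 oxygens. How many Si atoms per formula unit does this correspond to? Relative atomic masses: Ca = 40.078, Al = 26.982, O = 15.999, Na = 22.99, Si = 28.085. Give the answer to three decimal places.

Na2O: 7.52/61.979 = 0.12133 mol → 0.24266 mol Na, 0.12133 mol O.
CaO: 7.14/56.077 = 0.12732 mol → 0.12732 mol Ca, 0.12732 mol O.
Al2O3: 25.50/101.961 = 0.25010 mol → 0.50020 mol Al, 0.75030 mol O.
SiO2: 59.49/60.083 = 0.99013 mol → 0.99013 mol Si, 1.98026 mol O.
Total oxygen = 2.97921 mol. Normalization factor = 8/2.97921 = 2.68528.
Si per 8 O = 0.99013 × 2.68528 = 2.659.

2.659 Si apfu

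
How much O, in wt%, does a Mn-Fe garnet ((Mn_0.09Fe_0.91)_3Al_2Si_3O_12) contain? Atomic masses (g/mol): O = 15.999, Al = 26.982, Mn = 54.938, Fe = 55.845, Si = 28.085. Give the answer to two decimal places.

38.59 wt%

Molar mass of (Mn_0.09Fe_0.91)_3Al_2Si_3O_12: 0.27×54.938 + 2.73×55.845 + 2×26.982 + 3×28.085 + 12×15.999 = 497.497 g/mol.
Mass of O per formula unit: 12 × 15.999 = 191.988 g.
Weight fraction O = 191.988 / 497.497 = 0.3859.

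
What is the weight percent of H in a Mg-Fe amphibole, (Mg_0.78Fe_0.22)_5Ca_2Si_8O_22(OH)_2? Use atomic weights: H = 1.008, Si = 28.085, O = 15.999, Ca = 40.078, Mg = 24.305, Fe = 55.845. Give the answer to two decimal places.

Formula mass = 3.90×24.305 + 1.10×55.845 + 2×40.078 + 8×28.085 + 24×15.999 + 2×1.008 = 847.047 g/mol, of which 2.016 g is H.
So H makes up 2.016/847.047 = 0.0024 of the mass, i.e. 0.24%.

0.24 mass %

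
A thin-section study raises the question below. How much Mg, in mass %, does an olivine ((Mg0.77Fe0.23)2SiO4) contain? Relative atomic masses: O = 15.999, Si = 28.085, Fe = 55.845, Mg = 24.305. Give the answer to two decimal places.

Formula mass = 1.54×24.305 + 0.46×55.845 + 1×28.085 + 4×15.999 = 155.199 g/mol, of which 37.430 g is Mg.
So Mg makes up 37.430/155.199 = 0.2412 of the mass, i.e. 24.12%.

24.12 mass %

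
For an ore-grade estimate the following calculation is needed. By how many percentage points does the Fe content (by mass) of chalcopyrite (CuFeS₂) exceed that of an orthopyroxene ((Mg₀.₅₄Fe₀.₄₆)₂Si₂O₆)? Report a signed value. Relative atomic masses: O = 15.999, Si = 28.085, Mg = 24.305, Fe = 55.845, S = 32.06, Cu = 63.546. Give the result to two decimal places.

First mineral: 55.845 g Fe in 183.511 g formula = 30.43 wt% Fe.
Second mineral: 51.377 g Fe in 229.791 g formula = 22.36 wt% Fe.
30.43% − 22.36% gives a difference of 8.07 percentage points.

8.07 percentage points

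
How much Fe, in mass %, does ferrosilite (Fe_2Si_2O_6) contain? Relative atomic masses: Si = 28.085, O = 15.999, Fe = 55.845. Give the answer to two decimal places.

Formula mass = 2·55.845 + 2·28.085 + 6·15.999 = 263.854 g/mol, of which 111.690 g is Fe.
So Fe makes up 111.690/263.854 = 0.4233 of the mass, i.e. 42.33%.

42.33 mass %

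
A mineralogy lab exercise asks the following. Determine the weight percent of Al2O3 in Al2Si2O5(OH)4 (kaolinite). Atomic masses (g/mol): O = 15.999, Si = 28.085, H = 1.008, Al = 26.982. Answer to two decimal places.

39.50 wt%

Molar mass of Al2Si2O5(OH)4 = 2*26.982 + 2*28.085 + 9*15.999 + 4*1.008 = 258.157 g/mol.
Each formula unit contains 2 Al, equivalent to 2/2 = 1.0000 mol Al2O3.
M(Al2O3) = 2×26.982 + 3×15.999 = 101.961 g/mol.
Mass of Al2O3 per formula unit = 1.0000 × 101.961 = 101.961 g.
Al2O3 wt% = 101.961 / 258.157 × 100 = 39.50%.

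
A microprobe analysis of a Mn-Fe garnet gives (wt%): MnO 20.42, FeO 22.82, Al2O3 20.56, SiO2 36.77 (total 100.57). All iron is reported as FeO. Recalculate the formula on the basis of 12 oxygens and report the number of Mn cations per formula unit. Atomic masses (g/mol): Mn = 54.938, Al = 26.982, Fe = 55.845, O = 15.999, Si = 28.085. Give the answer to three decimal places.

1.419 Mn apfu

MnO (M=70.937): mol = 0.28786; Mn = 0.28786, O = 0.28786.
FeO (M=71.844): mol = 0.31763; Fe = 0.31763, O = 0.31763.
Al2O3 (M=101.961): mol = 0.20165; Al = 0.40330, O = 0.60495.
SiO2 (M=60.083): mol = 0.61199; Si = 0.61199, O = 1.22398.
ΣO = 2.43442; factor = 12/ΣO = 4.92931.
Mn apfu = 0.28786 × 4.92931 = 1.419.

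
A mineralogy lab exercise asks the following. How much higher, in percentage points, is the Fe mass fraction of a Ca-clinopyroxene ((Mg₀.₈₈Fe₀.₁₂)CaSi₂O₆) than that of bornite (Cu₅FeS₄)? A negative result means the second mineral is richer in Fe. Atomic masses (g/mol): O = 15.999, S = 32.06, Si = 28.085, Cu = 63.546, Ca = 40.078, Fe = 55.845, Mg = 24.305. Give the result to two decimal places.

Fe in (Mg₀.₈₈Fe₀.₁₂)CaSi₂O₆: molar mass 220.332 g/mol; 0.12×55.845 = 6.701 g → 3.04 wt%.
Fe in Cu₅FeS₄: molar mass 501.815 g/mol; 1×55.845 = 55.845 g → 11.13 wt%.
Difference = 3.04 − 11.13 = -8.09 percentage points.

-8.09 percentage points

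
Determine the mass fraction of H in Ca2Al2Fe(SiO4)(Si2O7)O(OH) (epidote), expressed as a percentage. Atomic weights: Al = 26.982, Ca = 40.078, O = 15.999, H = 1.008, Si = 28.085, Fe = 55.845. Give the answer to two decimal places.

Molar mass of Ca2Al2Fe(SiO4)(Si2O7)O(OH): 2×40.078 + 2×26.982 + 1×55.845 + 3×28.085 + 13×15.999 + 1×1.008 = 483.215 g/mol.
Mass of H per formula unit: 1 × 1.008 = 1.008 g.
Weight fraction H = 1.008 / 483.215 = 0.0021.

0.21 weight percent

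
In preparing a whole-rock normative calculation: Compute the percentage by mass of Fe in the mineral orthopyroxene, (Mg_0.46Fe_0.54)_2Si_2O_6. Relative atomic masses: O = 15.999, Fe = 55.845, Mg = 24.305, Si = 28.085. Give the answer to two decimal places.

Formula mass = 0.92*24.305 + 1.08*55.845 + 2*28.085 + 6*15.999 = 234.837 g/mol, of which 60.313 g is Fe.
So Fe makes up 60.313/234.837 = 0.2568 of the mass, i.e. 25.68%.

25.68 mass %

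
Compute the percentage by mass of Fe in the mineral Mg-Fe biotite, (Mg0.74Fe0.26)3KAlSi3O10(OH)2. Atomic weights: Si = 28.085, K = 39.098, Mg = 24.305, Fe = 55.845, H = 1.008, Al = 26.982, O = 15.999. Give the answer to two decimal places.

Formula mass = 2.22*24.305 + 0.78*55.845 + 1*39.098 + 1*26.982 + 3*28.085 + 12*15.999 + 2*1.008 = 441.855 g/mol, of which 43.559 g is Fe.
So Fe makes up 43.559/441.855 = 0.0986 of the mass, i.e. 9.86%.

9.86 mass %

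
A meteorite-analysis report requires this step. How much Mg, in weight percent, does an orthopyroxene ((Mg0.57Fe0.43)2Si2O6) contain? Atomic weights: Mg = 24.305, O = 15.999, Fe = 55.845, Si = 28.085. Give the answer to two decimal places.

Formula mass = 1.14*24.305 + 0.86*55.845 + 2*28.085 + 6*15.999 = 227.898 g/mol, of which 27.708 g is Mg.
So Mg makes up 27.708/227.898 = 0.1216 of the mass, i.e. 12.16%.

12.16 weight percent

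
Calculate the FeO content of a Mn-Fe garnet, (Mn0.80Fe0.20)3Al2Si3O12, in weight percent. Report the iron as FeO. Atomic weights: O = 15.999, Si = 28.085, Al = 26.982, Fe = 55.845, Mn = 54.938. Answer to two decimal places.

8.70 wt%

Molar mass of (Mn0.80Fe0.20)3Al2Si3O12 = 2.40*54.938 + 0.60*55.845 + 2*26.982 + 3*28.085 + 12*15.999 = 495.565 g/mol.
Each formula unit contains 0.60 Fe, equivalent to 0.60/1 = 0.6000 mol FeO.
M(FeO) = 1×55.845 + 1×15.999 = 71.844 g/mol.
Mass of FeO per formula unit = 0.6000 × 71.844 = 43.106 g.
FeO wt% = 43.106 / 495.565 × 100 = 8.70%.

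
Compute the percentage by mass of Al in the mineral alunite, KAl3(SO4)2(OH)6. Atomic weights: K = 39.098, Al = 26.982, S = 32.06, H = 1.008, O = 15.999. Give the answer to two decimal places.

M(KAl3(SO4)2(OH)6) = 414.198 g/mol.
Al contributes 3 × 26.982 = 80.946 g per mole.
80.946/414.198 = 0.1954 → 19.54%.

19.54 wt%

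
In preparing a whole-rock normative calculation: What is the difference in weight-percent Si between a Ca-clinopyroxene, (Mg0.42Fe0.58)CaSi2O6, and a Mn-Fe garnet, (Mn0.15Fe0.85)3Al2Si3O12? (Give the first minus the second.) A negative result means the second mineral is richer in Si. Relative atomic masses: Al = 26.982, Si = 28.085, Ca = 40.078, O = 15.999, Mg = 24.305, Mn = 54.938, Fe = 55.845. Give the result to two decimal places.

M((Mg0.42Fe0.58)CaSi2O6) = 234.840 g/mol, so wt% Si = 56.170/234.840 × 100 = 23.92%.
M((Mn0.15Fe0.85)3Al2Si3O12) = 497.334 g/mol, so wt% Si = 84.255/497.334 × 100 = 16.94%.
23.92 − 16.94 = 6.98 pp.

6.98 percentage points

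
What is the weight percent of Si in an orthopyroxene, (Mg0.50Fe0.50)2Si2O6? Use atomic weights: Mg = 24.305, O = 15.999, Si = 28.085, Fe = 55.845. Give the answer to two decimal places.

Formula mass = 1*24.305 + 1*55.845 + 2*28.085 + 6*15.999 = 232.314 g/mol, of which 56.170 g is Si.
So Si makes up 56.170/232.314 = 0.2418 of the mass, i.e. 24.18%.

24.18 wt%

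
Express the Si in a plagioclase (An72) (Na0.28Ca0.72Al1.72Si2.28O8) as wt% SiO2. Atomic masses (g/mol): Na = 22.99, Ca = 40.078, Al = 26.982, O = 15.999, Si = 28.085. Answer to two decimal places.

50.05 wt%

M(Na0.28Ca0.72Al1.72Si2.28O8) = 273.728 g/mol; M(SiO2) = 60.083 g/mol.
Moles SiO2 per formula unit = 2.28 Si ÷ 1 = 2.2800.
SiO2 fraction = (2.2800 × 60.083) / 273.728 = 136.989/273.728 = 0.5005.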